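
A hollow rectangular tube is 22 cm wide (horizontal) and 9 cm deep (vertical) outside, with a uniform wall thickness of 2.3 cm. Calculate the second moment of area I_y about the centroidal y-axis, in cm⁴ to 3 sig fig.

Treat the section as a set of non-overlapping primitives; coordinates are from the bounding-box lower-left.
Outer rectangle: 22 × 9, A = 198 cm², x = 11 cm, Ī = 7 986 cm⁴.
Inner void (subtracted): 17.4 × 4.4, A = 76.56 cm², x = 11 cm, Ī = 1931.6 cm⁴.
By symmetry the centroid is at mid-width, x̄ = 11 cm.
All pieces are centred on the centroidal y-axis, so I = ΣĪ (holes subtracted) = 6054.4 cm⁴.

I_y ≈ 6050 cm⁴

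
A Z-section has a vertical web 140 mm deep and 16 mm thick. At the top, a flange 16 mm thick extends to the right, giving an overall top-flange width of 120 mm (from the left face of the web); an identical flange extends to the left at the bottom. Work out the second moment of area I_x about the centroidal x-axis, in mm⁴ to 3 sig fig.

I_x ≈ 1.65 × 10⁷ mm⁴

Treat the section as a set of non-overlapping primitives; coordinates are from the bounding-box lower-left.
Web: 16 × 140, A = 2 240 mm², y = 70 mm, Ī = 3 658 667 mm⁴.
Top flange (beyond web): 104 × 16, A = 1 664 mm², y = 132 mm, Ī = 35 499 mm⁴.
Bottom flange (beyond web): 104 × 16, A = 1 664 mm², y = 8 mm, Ī = 35 499 mm⁴.
Centroid: ȳ = ΣA·y / ΣA = 70 mm.
Transfer each piece to the centroidal x-axis using Ī + A·d² with d = y − 70:
  web: d = 0 mm → contributes +3 658 667 mm⁴
  top flange (beyond web): d = 62 mm → contributes +6 431 915 mm⁴
  bottom flange (beyond web): d = -62 mm → contributes +6 431 915 mm⁴
Total I = 16 522 496 mm⁴.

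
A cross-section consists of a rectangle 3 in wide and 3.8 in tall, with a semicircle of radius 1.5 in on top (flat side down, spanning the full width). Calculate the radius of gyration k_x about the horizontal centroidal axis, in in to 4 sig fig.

k_x ≈ 1.455 in

Decompose the section into non-overlapping parts with the origin at the bottom-left of its bounding rectangle.
Rectangular body: 3 × 3.8, A = 11.4 in², y = 1.9 in, Ī = 13.718 in⁴.
Semicircular cap: semicircle r = 1.5, A = 3.53429 in², y = 4.43662 in, Ī = 0.555645 in⁴.
Centroid: ȳ = ΣA·y / ΣA = 2.50031 in.
Transfer each piece to the horizontal centroidal axis using Ī + A·d² with d = y − 2.50031:
  rectangular body: d = -0.600307 in → contributes +17.8262 in⁴
  semicircular cap: d = 1.93631 in → contributes +13.8068 in⁴
Total I = 31.633 in⁴.
Radius of gyration: k = √(I/A) = √(31.633 / 14.9343) = 1.45538 in.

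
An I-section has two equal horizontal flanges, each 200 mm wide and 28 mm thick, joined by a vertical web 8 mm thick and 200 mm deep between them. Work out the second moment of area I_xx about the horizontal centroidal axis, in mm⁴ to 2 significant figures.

Treat the section as a set of non-overlapping primitives; coordinates are from the bounding-box lower-left.
Bottom flange: 200 × 28, A = 5 600 mm², y = 14 mm, Ī = 365 867 mm⁴.
Web: 8 × 200, A = 1 600 mm², y = 128 mm, Ī = 5 333 333 mm⁴.
Top flange: 200 × 28, A = 5 600 mm², y = 242 mm, Ī = 365 867 mm⁴.
By symmetry the centroid is at mid-height, ȳ = 128 mm.
Transfer each piece to the horizontal centroidal axis using Ī + A·d² with d = y − 128:
  bottom flange: d = -114 mm → contributes +73 143 467 mm⁴
  web: d = 0 mm → contributes +5 333 333 mm⁴
  top flange: d = 114 mm → contributes +73 143 467 mm⁴
Total I = 151 620 267 mm⁴.

I_xx ≈ 1.5 × 10⁸ mm⁴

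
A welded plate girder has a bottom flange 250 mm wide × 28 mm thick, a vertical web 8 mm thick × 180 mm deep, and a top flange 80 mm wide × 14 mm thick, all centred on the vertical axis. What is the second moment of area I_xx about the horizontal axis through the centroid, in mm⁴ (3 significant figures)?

I_xx ≈ 5.05 × 10⁷ mm⁴

Treat the section as a set of non-overlapping primitives; coordinates are from the bounding-box lower-left.
Bottom plate: 250 × 28, A = 7 000 mm², y = 14 mm, Ī = 457 333 mm⁴.
Web plate: 8 × 180, A = 1 440 mm², y = 118 mm, Ī = 3 888 000 mm⁴.
Top plate: 80 × 14, A = 1 120 mm², y = 215 mm, Ī = 18 293 mm⁴.
Centroid: ȳ = ΣA·y / ΣA = 53.213 mm.
Transfer each piece to the horizontal axis through the centroid using Ī + A·d² with d = y − 53.213:
  bottom plate: d = -39.213 mm → contributes +11 221 163 mm⁴
  web plate: d = 64.787 mm → contributes +9 932 119 mm⁴
  top plate: d = 161.79 mm → contributes +29 334 190 mm⁴
Total I = 50 487 471 mm⁴.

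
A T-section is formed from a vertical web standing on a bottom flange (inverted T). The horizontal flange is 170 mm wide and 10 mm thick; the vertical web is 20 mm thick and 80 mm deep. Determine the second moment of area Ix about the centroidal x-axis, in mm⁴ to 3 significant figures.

Ix ≈ 2.54 × 10⁶ mm⁴

Split into non-overlapping primitives; take the origin at the lower-left of the bounding box.
Flange: 170 × 10, A = 1 700 mm², y = 5 mm, Ī = 14 167 mm⁴.
Web: 20 × 80, A = 1 600 mm², y = 50 mm, Ī = 853 333 mm⁴.
Centroid: ȳ = ΣA·y / ΣA = 26.818 mm.
Transfer each piece to the centroidal x-axis using Ī + A·d² with d = y − 26.818:
  flange: d = -21.818 mm → contributes +823 423 mm⁴
  web: d = 23.182 mm → contributes +1 713 168 mm⁴
Total I = 2 536 591 mm⁴.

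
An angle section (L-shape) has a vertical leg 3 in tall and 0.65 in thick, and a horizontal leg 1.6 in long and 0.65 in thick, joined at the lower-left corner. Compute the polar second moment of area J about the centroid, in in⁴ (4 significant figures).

Decompose the section into non-overlapping parts with the origin at the bottom-left of its bounding rectangle.
Vertical leg: 0.65 × 3, A = 1.95 in², y = 1.5 in, Ī = 1.4625 in⁴.
Horizontal leg (remainder): 0.95 × 0.65, A = 0.6175 in², y = 0.325 in, Ī = 0.0217411 in⁴.
Centroid: ȳ = ΣA·y / ΣA = 1.21741 in.
Transfer each piece to the centroidal x-axis using Ī + A·d² with d = y − 1.21741:
  vertical leg: d = 0.282595 in → contributes +1.61823 in⁴
  horizontal leg (remainder): d = -0.892405 in → contributes +0.51351 in⁴
Total I = 2.13174 in⁴.
For the y-axis: x̄ = 0.517405 in.
Repeating about the centroidal y-axis gives I_y = 0.415249 in⁴.
Polar second moment: J = I_x + I_y = 2.54699 in⁴.

J ≈ 2.547 in⁴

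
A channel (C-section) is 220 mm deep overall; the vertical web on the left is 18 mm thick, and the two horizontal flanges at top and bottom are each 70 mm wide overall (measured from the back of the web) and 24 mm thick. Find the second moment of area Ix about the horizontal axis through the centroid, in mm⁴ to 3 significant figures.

Ix ≈ 4.01 × 10⁷ mm⁴

Decompose the section into non-overlapping parts with the origin at the bottom-left of its bounding rectangle.
Web: 18 × 220, A = 3 960 mm², y = 110 mm, Ī = 15 972 000 mm⁴.
Top flange (beyond web): 52 × 24, A = 1 248 mm², y = 208 mm, Ī = 59 904 mm⁴.
Bottom flange (beyond web): 52 × 24, A = 1 248 mm², y = 12 mm, Ī = 59 904 mm⁴.
By symmetry the centroid is at mid-height, ȳ = 110 mm.
Transfer each piece to the horizontal axis through the centroid using Ī + A·d² with d = y − 110:
  web: d = 0 mm → contributes +15 972 000 mm⁴
  top flange (beyond web): d = 98 mm → contributes +12 045 696 mm⁴
  bottom flange (beyond web): d = -98 mm → contributes +12 045 696 mm⁴
Total I = 40 063 392 mm⁴.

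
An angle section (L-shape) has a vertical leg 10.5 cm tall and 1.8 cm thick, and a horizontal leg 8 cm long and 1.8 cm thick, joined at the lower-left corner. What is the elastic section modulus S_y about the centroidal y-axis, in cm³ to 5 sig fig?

S_y ≈ 27.270 cm³

Treat the section as a set of non-overlapping primitives; coordinates are from the bounding-box lower-left.
Vertical leg: 1.8 × 10.5, A = 18.9 cm², x = 0.9 cm, Ī = 5.103 cm⁴.
Horizontal leg (remainder): 6.2 × 1.8, A = 11.16 cm², x = 4.9 cm, Ī = 35.7492 cm⁴.
Centroid: x̄ = ΣA·x / ΣA = 2.38503 cm.
Transfer each piece to the centroidal y-axis using Ī + A·d² with d = x − 2.38503:
  vertical leg: d = -1.48503 cm → contributes +46.78343 cm⁴
  horizontal leg (remainder): d = 2.51497 cm → contributes +106.337 cm⁴
Total I = 153.1205 cm⁴.
Extreme fibre distance c = 5.61497 cm; S = I/c = 27.27004 cm³.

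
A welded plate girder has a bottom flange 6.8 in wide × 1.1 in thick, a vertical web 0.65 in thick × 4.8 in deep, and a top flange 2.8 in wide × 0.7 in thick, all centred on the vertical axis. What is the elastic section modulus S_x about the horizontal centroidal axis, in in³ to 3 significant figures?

S_x ≈ 14.6 in³

Decompose the section into non-overlapping parts with the origin at the bottom-left of its bounding rectangle.
Bottom plate: 6.8 × 1.1, A = 7.48 in², y = 0.55 in, Ī = 0.75423 in⁴.
Web plate: 0.65 × 4.8, A = 3.12 in², y = 3.5 in, Ī = 5.9904 in⁴.
Top plate: 2.8 × 0.7, A = 1.96 in², y = 6.25 in, Ī = 0.080033 in⁴.
Centroid: ȳ = ΣA·y / ΣA = 2.1723 in.
Transfer each piece to the horizontal centroidal axis using Ī + A·d² with d = y − 2.1723:
  bottom plate: d = -1.6223 in → contributes +20.44 in⁴
  web plate: d = 1.3277 in → contributes +11.49 in⁴
  top plate: d = 4.0777 in → contributes +32.67 in⁴
Total I = 64.601 in⁴.
Extreme fibre distance c = 4.4277 in; S = I/c = 14.59 in³.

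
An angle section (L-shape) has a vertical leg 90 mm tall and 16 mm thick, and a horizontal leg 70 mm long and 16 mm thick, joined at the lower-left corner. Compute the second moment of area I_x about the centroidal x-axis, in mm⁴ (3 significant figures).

Break the section into simple shapes (no overlaps), measuring from the bottom-left corner of the bounding box.
Vertical leg: 16 × 90, A = 1 440 mm², y = 45 mm, Ī = 972 000 mm⁴.
Horizontal leg (remainder): 54 × 16, A = 864 mm², y = 8 mm, Ī = 18 432 mm⁴.
Centroid: ȳ = ΣA·y / ΣA = 31.125 mm.
Transfer each piece to the centroidal x-axis using Ī + A·d² with d = y − 31.125:
  vertical leg: d = 13.875 mm → contributes +1 249 223 mm⁴
  horizontal leg (remainder): d = -23.125 mm → contributes +480 470 mm⁴
Total I = 1 729 692 mm⁴.

I_x ≈ 1.73 × 10⁶ mm⁴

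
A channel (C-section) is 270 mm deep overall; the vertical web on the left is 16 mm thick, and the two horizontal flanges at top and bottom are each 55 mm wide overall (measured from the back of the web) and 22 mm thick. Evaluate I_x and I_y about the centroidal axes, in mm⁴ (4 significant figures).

Break the section into simple shapes (no overlaps), measuring from the bottom-left corner of the bounding box.
Web: 16 × 270, A = 4 320 mm², y = 135 mm, Ī = 26 244 000 mm⁴.
Top flange (beyond web): 39 × 22, A = 858 mm², y = 259 mm, Ī = 34 606 mm⁴.
Bottom flange (beyond web): 39 × 22, A = 858 mm², y = 11 mm, Ī = 34 606 mm⁴.
By symmetry the centroid is at mid-height, ȳ = 135 mm.
Transfer each piece to the centroidal x-axis using Ī + A·d² with d = y − 135:
  web: d = 0 mm → contributes +26 244 000 mm⁴
  top flange (beyond web): d = 124 mm → contributes +13 227 214 mm⁴
  bottom flange (beyond web): d = -124 mm → contributes +13 227 214 mm⁴
Total I = 52 698 428 mm⁴.
For the y-axis: x̄ = 15.8181 mm.
Repeating about the centroidal y-axis gives I_y = 1 238 452 mm⁴.

I_x ≈ 5.270 × 10⁷ mm⁴, I_y ≈ 1.238 × 10⁶ mm⁴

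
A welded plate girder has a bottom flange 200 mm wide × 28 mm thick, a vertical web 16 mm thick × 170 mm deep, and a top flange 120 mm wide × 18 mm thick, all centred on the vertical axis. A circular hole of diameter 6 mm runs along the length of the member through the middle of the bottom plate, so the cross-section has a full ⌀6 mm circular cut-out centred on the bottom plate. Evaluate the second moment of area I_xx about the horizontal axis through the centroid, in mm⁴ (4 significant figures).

Break the section into simple shapes (no overlaps), measuring from the bottom-left corner of the bounding box.
Bottom plate: 200 × 28, A = 5 600 mm², y = 14 mm, Ī = 365 867 mm⁴.
Web plate: 16 × 170, A = 2 720 mm², y = 113 mm, Ī = 6 550 667 mm⁴.
Top plate: 120 × 18, A = 2 160 mm², y = 207 mm, Ī = 58 320 mm⁴.
Hole (subtracted): ⌀6, A = 28.2743 mm², y = 14 mm, Ī = 63.6173 mm⁴.
Centroid: ȳ = ΣA·y / ΣA = 79.6504 mm.
Transfer each piece to the horizontal axis through the centroid using Ī + A·d² with d = y − 79.6504:
  bottom plate: d = -65.6504 mm → contributes +24 501 729 mm⁴
  web plate: d = 33.3496 mm → contributes +9 575 839 mm⁴
  top plate: d = 127.35 mm → contributes +35 089 027 mm⁴
  hole: d = -65.6504 mm → contributes −121 925 mm⁴
Total I = 69 044 669 mm⁴.

I_xx ≈ 6.904 × 10⁷ mm⁴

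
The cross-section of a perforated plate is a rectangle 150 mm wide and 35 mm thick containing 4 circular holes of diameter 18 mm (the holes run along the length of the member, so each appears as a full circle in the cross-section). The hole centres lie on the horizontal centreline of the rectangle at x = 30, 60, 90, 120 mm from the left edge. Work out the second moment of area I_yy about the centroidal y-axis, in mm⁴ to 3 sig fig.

I_yy ≈ 8.68 × 10⁶ mm⁴

Treat the section as a set of non-overlapping primitives; coordinates are from the bounding-box lower-left.
Plate: 150 × 35, A = 5 250 mm², x = 75 mm, Ī = 9 843 750 mm⁴.
Hole 1 (subtracted): ⌀18, A = 254.47 mm², x = 30 mm, Ī = 5 153 mm⁴.
Hole 2 (subtracted): ⌀18, A = 254.47 mm², x = 60 mm, Ī = 5 153 mm⁴.
Hole 3 (subtracted): ⌀18, A = 254.47 mm², x = 90 mm, Ī = 5 153 mm⁴.
Hole 4 (subtracted): ⌀18, A = 254.47 mm², x = 120 mm, Ī = 5 153 mm⁴.
By symmetry the centroid is at mid-width, x̄ = 75 mm.
Transfer each piece to the centroidal y-axis using Ī + A·d² with d = x − 75:
  plate: d = 0 mm → contributes +9 843 750 mm⁴
  hole 1: d = -45 mm → contributes −520 453 mm⁴
  hole 2: d = -15 mm → contributes −62 409 mm⁴
  hole 3: d = 15 mm → contributes −62 409 mm⁴
  hole 4: d = 45 mm → contributes −520 453 mm⁴
Total I = 8 678 027 mm⁴.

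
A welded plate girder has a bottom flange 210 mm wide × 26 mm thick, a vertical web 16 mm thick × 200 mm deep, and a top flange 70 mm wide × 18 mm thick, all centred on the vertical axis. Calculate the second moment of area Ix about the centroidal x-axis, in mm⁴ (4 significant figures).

Break the section into simple shapes (no overlaps), measuring from the bottom-left corner of the bounding box.
Bottom plate: 210 × 26, A = 5 460 mm², y = 13 mm, Ī = 307 580 mm⁴.
Web plate: 16 × 200, A = 3 200 mm², y = 126 mm, Ī = 10 666 667 mm⁴.
Top plate: 70 × 18, A = 1 260 mm², y = 235 mm, Ī = 34 020 mm⁴.
Centroid: ȳ = ΣA·y / ΣA = 77.6492 mm.
Transfer each piece to the centroidal x-axis using Ī + A·d² with d = y − 77.6492:
  bottom plate: d = -64.6492 mm → contributes +23 127 750 mm⁴
  web plate: d = 48.3508 mm → contributes +18 147 628 mm⁴
  top plate: d = 157.351 mm → contributes +31 230 708 mm⁴
Total I = 72 506 086 mm⁴.

Ix ≈ 7.251 × 10⁷ mm⁴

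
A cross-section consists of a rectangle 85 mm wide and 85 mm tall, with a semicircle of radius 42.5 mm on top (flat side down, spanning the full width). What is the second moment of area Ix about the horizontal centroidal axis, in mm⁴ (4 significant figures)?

Break the section into simple shapes (no overlaps), measuring from the bottom-left corner of the bounding box.
Rectangular body: 85 × 85, A = 7 225 mm², y = 42.5 mm, Ī = 4 350 052 mm⁴.
Semicircular cap: semicircle r = 42.5, A = 2837.25 mm², y = 103.038 mm, Ī = 358 086 mm⁴.
Centroid: ȳ = ΣA·y / ΣA = 59.5698 mm.
Transfer each piece to the horizontal centroidal axis using Ī + A·d² with d = y − 59.5698:
  rectangular body: d = -17.0698 mm → contributes +6 455 250 mm⁴
  semicircular cap: d = 43.4678 mm → contributes +5 718 928 mm⁴
Total I = 12 174 178 mm⁴.

Ix ≈ 1.217 × 10⁷ mm⁴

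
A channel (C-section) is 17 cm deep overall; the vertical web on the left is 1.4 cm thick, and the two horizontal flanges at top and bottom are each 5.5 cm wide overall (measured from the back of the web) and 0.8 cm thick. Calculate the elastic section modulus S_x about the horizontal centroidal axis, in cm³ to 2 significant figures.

Treat the section as a set of non-overlapping primitives; coordinates are from the bounding-box lower-left.
Web: 1.4 × 17, A = 23.8 cm², y = 8.5 cm, Ī = 573.2 cm⁴.
Top flange (beyond web): 4.1 × 0.8, A = 3.28 cm², y = 16.6 cm, Ī = 0.1749 cm⁴.
Bottom flange (beyond web): 4.1 × 0.8, A = 3.28 cm², y = 0.4 cm, Ī = 0.1749 cm⁴.
By symmetry the centroid is at mid-height, ȳ = 8.5 cm.
Transfer each piece to the horizontal centroidal axis using Ī + A·d² with d = y − 8.5:
  web: d = 0 cm → contributes +573.2 cm⁴
  top flange (beyond web): d = 8.1 cm → contributes +215.4 cm⁴
  bottom flange (beyond web): d = -8.1 cm → contributes +215.4 cm⁴
Total I = 1 004 cm⁴.
Extreme fibre distance c = 8.5 cm; S = I/c = 118.1 cm³.

S_x ≈ 120 cm³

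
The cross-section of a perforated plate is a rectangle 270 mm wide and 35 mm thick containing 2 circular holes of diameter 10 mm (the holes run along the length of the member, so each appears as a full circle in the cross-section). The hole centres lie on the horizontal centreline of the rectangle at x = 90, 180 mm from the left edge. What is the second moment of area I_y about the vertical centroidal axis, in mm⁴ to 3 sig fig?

Split into non-overlapping primitives; take the origin at the lower-left of the bounding box.
Plate: 270 × 35, A = 9 450 mm², x = 135 mm, Ī = 57 408 750 mm⁴.
Hole 1 (subtracted): ⌀10, A = 78.54 mm², x = 90 mm, Ī = 490.87 mm⁴.
Hole 2 (subtracted): ⌀10, A = 78.54 mm², x = 180 mm, Ī = 490.87 mm⁴.
By symmetry the centroid is at mid-width, x̄ = 135 mm.
Transfer each piece to the vertical centroidal axis using Ī + A·d² with d = x − 135:
  plate: d = 0 mm → contributes +57 408 750 mm⁴
  hole 1: d = -45 mm → contributes −159 534 mm⁴
  hole 2: d = 45 mm → contributes −159 534 mm⁴
Total I = 57 089 682 mm⁴.

I_y ≈ 5.71 × 10⁷ mm⁴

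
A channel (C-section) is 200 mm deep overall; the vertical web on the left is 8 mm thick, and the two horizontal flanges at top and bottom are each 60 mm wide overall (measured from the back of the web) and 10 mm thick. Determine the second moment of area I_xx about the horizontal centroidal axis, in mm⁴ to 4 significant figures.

Treat the section as a set of non-overlapping primitives; coordinates are from the bounding-box lower-left.
Web: 8 × 200, A = 1 600 mm², y = 100 mm, Ī = 5 333 333 mm⁴.
Top flange (beyond web): 52 × 10, A = 520 mm², y = 195 mm, Ī = 4333.33 mm⁴.
Bottom flange (beyond web): 52 × 10, A = 520 mm², y = 5 mm, Ī = 4333.33 mm⁴.
By symmetry the centroid is at mid-height, ȳ = 100 mm.
Transfer each piece to the horizontal centroidal axis using Ī + A·d² with d = y − 100:
  web: d = 0 mm → contributes +5 333 333 mm⁴
  top flange (beyond web): d = 95 mm → contributes +4 697 333 mm⁴
  bottom flange (beyond web): d = -95 mm → contributes +4 697 333 mm⁴
Total I = 14 728 000 mm⁴.

I_xx ≈ 1.473 × 10⁷ mm⁴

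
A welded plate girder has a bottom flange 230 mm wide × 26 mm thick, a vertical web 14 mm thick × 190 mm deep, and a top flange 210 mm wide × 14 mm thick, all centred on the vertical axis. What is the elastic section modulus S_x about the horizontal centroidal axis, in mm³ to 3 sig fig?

Break the section into simple shapes (no overlaps), measuring from the bottom-left corner of the bounding box.
Bottom plate: 230 × 26, A = 5 980 mm², y = 13 mm, Ī = 336 873 mm⁴.
Web plate: 14 × 190, A = 2 660 mm², y = 121 mm, Ī = 8 002 167 mm⁴.
Top plate: 210 × 14, A = 2 940 mm², y = 223 mm, Ī = 48 020 mm⁴.
Centroid: ȳ = ΣA·y / ΣA = 91.124 mm.
Transfer each piece to the horizontal centroidal axis using Ī + A·d² with d = y − 91.124:
  bottom plate: d = -78.124 mm → contributes +36 835 292 mm⁴
  web plate: d = 29.876 mm → contributes +10 376 361 mm⁴
  top plate: d = 131.88 mm → contributes +51 178 108 mm⁴
Total I = 98 389 761 mm⁴.
Extreme fibre distance c = 138.88 mm; S = I/c = 708 474 mm³.

S_x ≈ 7.08 × 10⁵ mm³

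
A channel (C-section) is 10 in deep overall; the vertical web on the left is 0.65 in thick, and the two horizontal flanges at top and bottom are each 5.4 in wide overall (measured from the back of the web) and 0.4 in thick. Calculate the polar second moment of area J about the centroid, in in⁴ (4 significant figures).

Treat the section as a set of non-overlapping primitives; coordinates are from the bounding-box lower-left.
Web: 0.65 × 10, A = 6.5 in², y = 5 in, Ī = 54.1667 in⁴.
Top flange (beyond web): 4.75 × 0.4, A = 1.9 in², y = 9.8 in, Ī = 0.0253333 in⁴.
Bottom flange (beyond web): 4.75 × 0.4, A = 1.9 in², y = 0.2 in, Ī = 0.0253333 in⁴.
By symmetry the centroid is at mid-height, ȳ = 5 in.
Transfer each piece to the centroidal x-axis using Ī + A·d² with d = y − 5:
  web: d = 0 in → contributes +54.1667 in⁴
  top flange (beyond web): d = 4.8 in → contributes +43.8013 in⁴
  bottom flange (beyond web): d = -4.8 in → contributes +43.8013 in⁴
Total I = 141.769 in⁴.
For the y-axis: x̄ = 1.32112 in.
Repeating about the centroidal y-axis gives I_y = 24.8555 in⁴.
Polar second moment: J = I_x + I_y = 166.625 in⁴.

J ≈ 166.6 in⁴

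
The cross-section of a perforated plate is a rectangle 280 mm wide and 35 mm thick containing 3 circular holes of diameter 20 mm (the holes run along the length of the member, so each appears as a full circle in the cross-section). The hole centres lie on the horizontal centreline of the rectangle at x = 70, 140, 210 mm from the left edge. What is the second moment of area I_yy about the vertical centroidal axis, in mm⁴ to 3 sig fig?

I_yy ≈ 6.09 × 10⁷ mm⁴

Decompose the section into non-overlapping parts with the origin at the bottom-left of its bounding rectangle.
Plate: 280 × 35, A = 9 800 mm², x = 140 mm, Ī = 64 026 667 mm⁴.
Hole 1 (subtracted): ⌀20, A = 314.16 mm², x = 70 mm, Ī = 7 854 mm⁴.
Hole 2 (subtracted): ⌀20, A = 314.16 mm², x = 140 mm, Ī = 7 854 mm⁴.
Hole 3 (subtracted): ⌀20, A = 314.16 mm², x = 210 mm, Ī = 7 854 mm⁴.
By symmetry the centroid is at mid-width, x̄ = 140 mm.
Transfer each piece to the vertical centroidal axis using Ī + A·d² with d = x − 140:
  plate: d = 0 mm → contributes +64 026 667 mm⁴
  hole 1: d = -70 mm → contributes −1 547 234 mm⁴
  hole 2: d = 0 mm → contributes −7 854 mm⁴
  hole 3: d = 70 mm → contributes −1 547 234 mm⁴
Total I = 60 924 344 mm⁴.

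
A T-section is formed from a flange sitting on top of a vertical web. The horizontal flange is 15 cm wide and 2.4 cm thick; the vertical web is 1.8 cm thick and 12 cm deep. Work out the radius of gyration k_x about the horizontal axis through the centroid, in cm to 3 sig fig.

k_x ≈ 4.12 cm

Decompose the section into non-overlapping parts with the origin at the bottom-left of its bounding rectangle.
Flange: 15 × 2.4, A = 36 cm², y = 13.2 cm, Ī = 17.28 cm⁴.
Web: 1.8 × 12, A = 21.6 cm², y = 6 cm, Ī = 259.2 cm⁴.
Centroid: ȳ = ΣA·y / ΣA = 10.5 cm.
Transfer each piece to the horizontal axis through the centroid using Ī + A·d² with d = y − 10.5:
  flange: d = 2.7 cm → contributes +279.72 cm⁴
  web: d = -4.5 cm → contributes +696.6 cm⁴
Total I = 976.32 cm⁴.
Radius of gyration: k = √(I/A) = √(976.32 / 57.6) = 4.117 cm.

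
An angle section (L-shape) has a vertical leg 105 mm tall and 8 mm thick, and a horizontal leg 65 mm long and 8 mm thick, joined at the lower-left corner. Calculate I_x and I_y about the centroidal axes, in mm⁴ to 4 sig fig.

I_x ≈ 1.469 × 10⁶ mm⁴, I_y ≈ 4.401 × 10⁵ mm⁴

Split into non-overlapping primitives; take the origin at the lower-left of the bounding box.
Vertical leg: 8 × 105, A = 840 mm², y = 52.5 mm, Ī = 771 750 mm⁴.
Horizontal leg (remainder): 57 × 8, A = 456 mm², y = 4 mm, Ī = 2 432 mm⁴.
Centroid: ȳ = ΣA·y / ΣA = 35.4352 mm.
Transfer each piece to the centroidal x-axis using Ī + A·d² with d = y − 35.4352:
  vertical leg: d = 17.0648 mm → contributes +1 016 365 mm⁴
  horizontal leg (remainder): d = -31.4352 mm → contributes +453 038 mm⁴
Total I = 1 469 403 mm⁴.
For the y-axis: x̄ = 15.4352 mm.
Repeating about the centroidal y-axis gives I_y = 440 123 mm⁴.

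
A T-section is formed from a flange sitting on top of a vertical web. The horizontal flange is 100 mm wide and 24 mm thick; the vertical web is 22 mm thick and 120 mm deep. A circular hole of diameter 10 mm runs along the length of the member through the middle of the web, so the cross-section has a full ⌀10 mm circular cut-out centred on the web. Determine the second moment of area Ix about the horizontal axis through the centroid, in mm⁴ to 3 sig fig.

Ix ≈ 9.71 × 10⁶ mm⁴

Break the section into simple shapes (no overlaps), measuring from the bottom-left corner of the bounding box.
Flange: 100 × 24, A = 2 400 mm², y = 132 mm, Ī = 115 200 mm⁴.
Web: 22 × 120, A = 2 640 mm², y = 60 mm, Ī = 3 168 000 mm⁴.
Hole (subtracted): ⌀10, A = 78.54 mm², y = 60 mm, Ī = 490.87 mm⁴.
Centroid: ȳ = ΣA·y / ΣA = 94.828 mm.
Transfer each piece to the horizontal axis through the centroid using Ī + A·d² with d = y − 94.828:
  flange: d = 37.172 mm → contributes +3 431 337 mm⁴
  web: d = -34.828 mm → contributes +6 370 376 mm⁴
  hole: d = -34.828 mm → contributes −95 761 mm⁴
Total I = 9 705 952 mm⁴.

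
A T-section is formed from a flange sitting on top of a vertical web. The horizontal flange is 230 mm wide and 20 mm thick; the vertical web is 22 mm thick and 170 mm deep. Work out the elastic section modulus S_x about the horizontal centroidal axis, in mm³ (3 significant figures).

S_x ≈ 2.02 × 10⁵ mm³

Decompose the section into non-overlapping parts with the origin at the bottom-left of its bounding rectangle.
Flange: 230 × 20, A = 4 600 mm², y = 180 mm, Ī = 153 333 mm⁴.
Web: 22 × 170, A = 3 740 mm², y = 85 mm, Ī = 9 007 167 mm⁴.
Centroid: ȳ = ΣA·y / ΣA = 137.4 mm.
Transfer each piece to the horizontal centroidal axis using Ī + A·d² with d = y − 137.4:
  flange: d = 42.602 mm → contributes +8 501 981 mm⁴
  web: d = -52.398 mm → contributes +19 275 557 mm⁴
Total I = 27 777 538 mm⁴.
Extreme fibre distance c = 137.4 mm; S = I/c = 202 168 mm³.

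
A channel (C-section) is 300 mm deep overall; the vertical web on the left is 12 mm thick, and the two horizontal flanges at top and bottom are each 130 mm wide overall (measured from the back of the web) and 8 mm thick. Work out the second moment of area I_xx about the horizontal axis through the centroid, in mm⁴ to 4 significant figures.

I_xx ≈ 6.725 × 10⁷ mm⁴

Decompose the section into non-overlapping parts with the origin at the bottom-left of its bounding rectangle.
Web: 12 × 300, A = 3 600 mm², y = 150 mm, Ī = 27 000 000 mm⁴.
Top flange (beyond web): 118 × 8, A = 944 mm², y = 296 mm, Ī = 5034.67 mm⁴.
Bottom flange (beyond web): 118 × 8, A = 944 mm², y = 4 mm, Ī = 5034.67 mm⁴.
By symmetry the centroid is at mid-height, ȳ = 150 mm.
Transfer each piece to the horizontal axis through the centroid using Ī + A·d² with d = y − 150:
  web: d = 0 mm → contributes +27 000 000 mm⁴
  top flange (beyond web): d = 146 mm → contributes +20 127 339 mm⁴
  bottom flange (beyond web): d = -146 mm → contributes +20 127 339 mm⁴
Total I = 67 254 677 mm⁴.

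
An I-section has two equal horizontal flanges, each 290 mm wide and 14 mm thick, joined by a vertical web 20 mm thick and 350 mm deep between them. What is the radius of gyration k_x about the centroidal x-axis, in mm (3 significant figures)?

Decompose the section into non-overlapping parts with the origin at the bottom-left of its bounding rectangle.
Bottom flange: 290 × 14, A = 4 060 mm², y = 7 mm, Ī = 66 313 mm⁴.
Web: 20 × 350, A = 7 000 mm², y = 189 mm, Ī = 71 458 333 mm⁴.
Top flange: 290 × 14, A = 4 060 mm², y = 371 mm, Ī = 66 313 mm⁴.
By symmetry the centroid is at mid-height, ȳ = 189 mm.
Transfer each piece to the centroidal x-axis using Ī + A·d² with d = y − 189:
  bottom flange: d = -182 mm → contributes +134 549 753 mm⁴
  web: d = 0 mm → contributes +71 458 333 mm⁴
  top flange: d = 182 mm → contributes +134 549 753 mm⁴
Total I = 340 557 840 mm⁴.
Radius of gyration: k = √(I/A) = √(340 557 840 / 15 120) = 150.08 mm.

k_x ≈ 150 mm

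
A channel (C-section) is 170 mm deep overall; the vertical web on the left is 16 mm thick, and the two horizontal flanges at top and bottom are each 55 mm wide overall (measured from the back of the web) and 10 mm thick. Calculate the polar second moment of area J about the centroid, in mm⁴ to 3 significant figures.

J ≈ 1.22 × 10⁷ mm⁴

Break the section into simple shapes (no overlaps), measuring from the bottom-left corner of the bounding box.
Web: 16 × 170, A = 2 720 mm², y = 85 mm, Ī = 6 550 667 mm⁴.
Top flange (beyond web): 39 × 10, A = 390 mm², y = 165 mm, Ī = 3 250 mm⁴.
Bottom flange (beyond web): 39 × 10, A = 390 mm², y = 5 mm, Ī = 3 250 mm⁴.
By symmetry the centroid is at mid-height, ȳ = 85 mm.
Transfer each piece to the centroidal x-axis using Ī + A·d² with d = y − 85:
  web: d = 0 mm → contributes +6 550 667 mm⁴
  top flange (beyond web): d = 80 mm → contributes +2 499 250 mm⁴
  bottom flange (beyond web): d = -80 mm → contributes +2 499 250 mm⁴
Total I = 11 549 167 mm⁴.
For the y-axis: x̄ = 14.129 mm.
Repeating about the centroidal y-axis gives I_y = 615 309 mm⁴.
Polar second moment: J = I_x + I_y = 12 164 475 mm⁴.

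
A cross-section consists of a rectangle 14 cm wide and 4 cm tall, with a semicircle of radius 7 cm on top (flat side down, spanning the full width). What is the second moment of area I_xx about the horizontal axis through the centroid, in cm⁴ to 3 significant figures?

Break the section into simple shapes (no overlaps), measuring from the bottom-left corner of the bounding box.
Rectangular body: 14 × 4, A = 56 cm², y = 2 cm, Ī = 74.667 cm⁴.
Semicircular cap: semicircle r = 7, A = 76.969 cm², y = 6.9709 cm, Ī = 263.53 cm⁴.
Centroid: ȳ = ΣA·y / ΣA = 4.8774 cm.
Transfer each piece to the horizontal axis through the centroid using Ī + A·d² with d = y − 4.8774:
  rectangular body: d = -2.8774 cm → contributes +538.31 cm⁴
  semicircular cap: d = 2.0935 cm → contributes +600.86 cm⁴
Total I = 1139.2 cm⁴.

I_xx ≈ 1140 cm⁴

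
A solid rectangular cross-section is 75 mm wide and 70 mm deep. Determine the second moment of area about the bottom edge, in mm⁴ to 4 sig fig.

I_base ≈ 8.575 × 10⁶ mm⁴

The section: 75 × 70, A = 5 250 mm², y = 35 mm, Ī = 2 143 750 mm⁴.
Transfer it to the base of the section using Ī + A·d² with d = y − 0:
  the section: d = 35 mm → contributes +8 575 000 mm⁴
Total I = 8 575 000 mm⁴.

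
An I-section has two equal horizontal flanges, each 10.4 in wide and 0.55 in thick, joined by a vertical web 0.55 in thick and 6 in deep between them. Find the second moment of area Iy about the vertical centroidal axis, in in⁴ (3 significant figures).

Break the section into simple shapes (no overlaps), measuring from the bottom-left corner of the bounding box.
Bottom flange: 10.4 × 0.55, A = 5.72 in², x = 5.2 in, Ī = 51.556 in⁴.
Web: 0.55 × 6, A = 3.3 in², x = 5.2 in, Ī = 0.083188 in⁴.
Top flange: 10.4 × 0.55, A = 5.72 in², x = 5.2 in, Ī = 51.556 in⁴.
By symmetry the centroid is at mid-width, x̄ = 5.2 in.
All pieces are centred on the vertical centroidal axis, so I = ΣĪ = 103.2 in⁴.

Iy ≈ 103 in⁴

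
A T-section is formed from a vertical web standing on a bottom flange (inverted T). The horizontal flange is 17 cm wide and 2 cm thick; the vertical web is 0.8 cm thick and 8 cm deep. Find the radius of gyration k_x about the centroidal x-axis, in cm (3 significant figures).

k_x ≈ 2.11 cm

Break the section into simple shapes (no overlaps), measuring from the bottom-left corner of the bounding box.
Flange: 17 × 2, A = 34 cm², y = 1 cm, Ī = 11.333 cm⁴.
Web: 0.8 × 8, A = 6.4 cm², y = 6 cm, Ī = 34.133 cm⁴.
Centroid: ȳ = ΣA·y / ΣA = 1.7921 cm.
Transfer each piece to the centroidal x-axis using Ī + A·d² with d = y − 1.7921:
  flange: d = -0.79208 cm → contributes +32.665 cm⁴
  web: d = 4.2079 cm → contributes +147.46 cm⁴
Total I = 180.12 cm⁴.
Radius of gyration: k = √(I/A) = √(180.12 / 40.4) = 2.1115 cm.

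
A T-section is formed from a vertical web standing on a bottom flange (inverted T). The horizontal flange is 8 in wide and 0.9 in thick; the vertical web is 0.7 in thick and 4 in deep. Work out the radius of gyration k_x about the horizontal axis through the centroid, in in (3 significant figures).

k_x ≈ 1.28 in

Break the section into simple shapes (no overlaps), measuring from the bottom-left corner of the bounding box.
Flange: 8 × 0.9, A = 7.2 in², y = 0.45 in, Ī = 0.486 in⁴.
Web: 0.7 × 4, A = 2.8 in², y = 2.9 in, Ī = 3.7333 in⁴.
Centroid: ȳ = ΣA·y / ΣA = 1.136 in.
Transfer each piece to the horizontal axis through the centroid using Ī + A·d² with d = y − 1.136:
  flange: d = -0.686 in → contributes +3.8743 in⁴
  web: d = 1.764 in → contributes +12.446 in⁴
Total I = 16.32 in⁴.
Radius of gyration: k = √(I/A) = √(16.32 / 10) = 1.2775 in.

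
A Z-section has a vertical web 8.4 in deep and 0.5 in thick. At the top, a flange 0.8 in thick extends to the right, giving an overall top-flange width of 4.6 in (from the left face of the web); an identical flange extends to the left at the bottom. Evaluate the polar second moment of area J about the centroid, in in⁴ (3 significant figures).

J ≈ 164 in⁴

Break the section into simple shapes (no overlaps), measuring from the bottom-left corner of the bounding box.
Web: 0.5 × 8.4, A = 4.2 in², y = 4.2 in, Ī = 24.696 in⁴.
Top flange (beyond web): 4.1 × 0.8, A = 3.28 in², y = 8 in, Ī = 0.17493 in⁴.
Bottom flange (beyond web): 4.1 × 0.8, A = 3.28 in², y = 0.4 in, Ī = 0.17493 in⁴.
Centroid: ȳ = ΣA·y / ΣA = 4.2 in.
Transfer each piece to the centroidal x-axis using Ī + A·d² with d = y − 4.2:
  web: d = 0 in → contributes +24.696 in⁴
  top flange (beyond web): d = 3.8 in → contributes +47.538 in⁴
  bottom flange (beyond web): d = -3.8 in → contributes +47.538 in⁴
Total I = 119.77 in⁴.
For the y-axis: x̄ = 4.35 in.
Repeating about the centroidal y-axis gives I_y = 43.979 in⁴.
Polar second moment: J = I_x + I_y = 163.75 in⁴.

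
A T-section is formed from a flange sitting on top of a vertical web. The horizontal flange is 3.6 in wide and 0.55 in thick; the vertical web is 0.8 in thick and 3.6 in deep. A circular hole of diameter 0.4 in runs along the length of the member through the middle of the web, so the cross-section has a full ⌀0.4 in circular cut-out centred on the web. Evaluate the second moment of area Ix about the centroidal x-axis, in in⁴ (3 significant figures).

Decompose the section into non-overlapping parts with the origin at the bottom-left of its bounding rectangle.
Flange: 3.6 × 0.55, A = 1.98 in², y = 3.875 in, Ī = 0.049913 in⁴.
Web: 0.8 × 3.6, A = 2.88 in², y = 1.8 in, Ī = 3.1104 in⁴.
Hole (subtracted): ⌀0.4, A = 0.12566 in², y = 1.8 in, Ī = 0.0012566 in⁴.
Centroid: ȳ = ΣA·y / ΣA = 2.6678 in.
Transfer each piece to the centroidal x-axis using Ī + A·d² with d = y − 2.6678:
  flange: d = 1.2072 in → contributes +2.9354 in⁴
  web: d = -0.86781 in → contributes +5.2793 in⁴
  hole: d = -0.86781 in → contributes −0.095893 in⁴
Total I = 8.1188 in⁴.

Ix ≈ 8.12 in⁴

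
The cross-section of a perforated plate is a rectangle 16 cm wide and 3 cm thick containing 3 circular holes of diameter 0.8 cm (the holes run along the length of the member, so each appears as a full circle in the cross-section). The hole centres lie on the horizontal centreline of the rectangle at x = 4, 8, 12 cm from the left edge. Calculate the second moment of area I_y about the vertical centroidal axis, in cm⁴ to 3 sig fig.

Break the section into simple shapes (no overlaps), measuring from the bottom-left corner of the bounding box.
Plate: 16 × 3, A = 48 cm², x = 8 cm, Ī = 1 024 cm⁴.
Hole 1 (subtracted): ⌀0.8, A = 0.50265 cm², x = 4 cm, Ī = 0.020106 cm⁴.
Hole 2 (subtracted): ⌀0.8, A = 0.50265 cm², x = 8 cm, Ī = 0.020106 cm⁴.
Hole 3 (subtracted): ⌀0.8, A = 0.50265 cm², x = 12 cm, Ī = 0.020106 cm⁴.
By symmetry the centroid is at mid-width, x̄ = 8 cm.
Transfer each piece to the vertical centroidal axis using Ī + A·d² with d = x − 8:
  plate: d = 0 cm → contributes +1 024 cm⁴
  hole 1: d = -4 cm → contributes −8.0626 cm⁴
  hole 2: d = 0 cm → contributes −0.020106 cm⁴
  hole 3: d = 4 cm → contributes −8.0626 cm⁴
Total I = 1007.9 cm⁴.

I_y ≈ 1010 cm⁴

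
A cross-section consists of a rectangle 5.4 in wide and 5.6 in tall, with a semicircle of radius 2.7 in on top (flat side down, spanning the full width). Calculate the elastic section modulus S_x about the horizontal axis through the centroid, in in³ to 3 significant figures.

S_x ≈ 48.5 in³

Decompose the section into non-overlapping parts with the origin at the bottom-left of its bounding rectangle.
Rectangular body: 5.4 × 5.6, A = 30.24 in², y = 2.8 in, Ī = 79.027 in⁴.
Semicircular cap: semicircle r = 2.7, A = 11.451 in², y = 6.7459 in, Ī = 5.8329 in⁴.
Centroid: ȳ = ΣA·y / ΣA = 3.8838 in.
Transfer each piece to the horizontal axis through the centroid using Ī + A·d² with d = y − 3.8838:
  rectangular body: d = -1.0838 in → contributes +114.55 in⁴
  semicircular cap: d = 2.8621 in → contributes +99.637 in⁴
Total I = 214.18 in⁴.
Extreme fibre distance c = 4.4162 in; S = I/c = 48.5 in³.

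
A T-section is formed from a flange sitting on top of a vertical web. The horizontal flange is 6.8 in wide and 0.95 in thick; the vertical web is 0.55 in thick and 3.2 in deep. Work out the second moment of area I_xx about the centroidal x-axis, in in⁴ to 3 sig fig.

Split into non-overlapping primitives; take the origin at the lower-left of the bounding box.
Flange: 6.8 × 0.95, A = 6.46 in², y = 3.675 in, Ī = 0.48585 in⁴.
Web: 0.55 × 3.2, A = 1.76 in², y = 1.6 in, Ī = 1.5019 in⁴.
Centroid: ȳ = ΣA·y / ΣA = 3.2307 in.
Transfer each piece to the centroidal x-axis using Ī + A·d² with d = y − 3.2307:
  flange: d = 0.44428 in → contributes +1.761 in⁴
  web: d = -1.6307 in → contributes +6.1821 in⁴
Total I = 7.9431 in⁴.

I_xx ≈ 7.94 in⁴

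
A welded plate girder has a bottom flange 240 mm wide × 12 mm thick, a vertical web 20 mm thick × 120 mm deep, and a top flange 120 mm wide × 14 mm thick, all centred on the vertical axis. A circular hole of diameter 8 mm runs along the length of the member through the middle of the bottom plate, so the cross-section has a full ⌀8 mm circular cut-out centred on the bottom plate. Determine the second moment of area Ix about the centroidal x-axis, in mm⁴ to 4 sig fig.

Ix ≈ 2.201 × 10⁷ mm⁴

Break the section into simple shapes (no overlaps), measuring from the bottom-left corner of the bounding box.
Bottom plate: 240 × 12, A = 2 880 mm², y = 6 mm, Ī = 34 560 mm⁴.
Web plate: 20 × 120, A = 2 400 mm², y = 72 mm, Ī = 2 880 000 mm⁴.
Top plate: 120 × 14, A = 1 680 mm², y = 139 mm, Ī = 27 440 mm⁴.
Hole (subtracted): ⌀8, A = 50.2655 mm², y = 6 mm, Ī = 201.062 mm⁴.
Centroid: ȳ = ΣA·y / ΣA = 61.2612 mm.
Transfer each piece to the centroidal x-axis using Ī + A·d² with d = y − 61.2612:
  bottom plate: d = -55.2612 mm → contributes +8 829 494 mm⁴
  web plate: d = 10.7388 mm → contributes +3 156 774 mm⁴
  top plate: d = 77.7388 mm → contributes +10 180 228 mm⁴
  hole: d = -55.2612 mm → contributes −153 702 mm⁴
Total I = 22 012 795 mm⁴.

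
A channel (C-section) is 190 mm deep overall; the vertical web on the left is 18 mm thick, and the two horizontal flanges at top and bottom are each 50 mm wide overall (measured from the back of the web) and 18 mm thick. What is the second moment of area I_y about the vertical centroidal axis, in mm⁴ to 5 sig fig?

Break the section into simple shapes (no overlaps), measuring from the bottom-left corner of the bounding box.
Web: 18 × 190, A = 3 420 mm², x = 9 mm, Ī = 92 340 mm⁴.
Top flange (beyond web): 32 × 18, A = 576 mm², x = 34 mm, Ī = 49 152 mm⁴.
Bottom flange (beyond web): 32 × 18, A = 576 mm², x = 34 mm, Ī = 49 152 mm⁴.
Centroid: x̄ = ΣA·x / ΣA = 15.29921 mm.
Transfer each piece to the vertical centroidal axis using Ī + A·d² with d = x − 15.29921:
  web: d = -6.299213 mm → contributes +228045.9 mm⁴
  top flange (beyond web): d = 18.70079 mm → contributes +250590.4 mm⁴
  bottom flange (beyond web): d = 18.70079 mm → contributes +250590.4 mm⁴
Total I = 729226.7 mm⁴.

I_y ≈ 7.2923 × 10⁵ mm⁴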